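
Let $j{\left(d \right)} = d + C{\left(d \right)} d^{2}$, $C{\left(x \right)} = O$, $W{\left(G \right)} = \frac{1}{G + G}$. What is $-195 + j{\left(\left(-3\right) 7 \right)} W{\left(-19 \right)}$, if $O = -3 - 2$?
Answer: $- \frac{2592}{19} \approx -136.42$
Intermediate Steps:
$W{\left(G \right)} = \frac{1}{2 G}$
$O = -5$
$C{\left(x \right)} = -5$
$j{\left(d \right)} = d - 5 d^{2}$
$-195 + j{\left(\left(-3\right) 7 \right)} W{\left(-19 \right)} = -195 + \left(-3\right) 7 \left(1 - 5 \left(\left(-3\right) 7\right)\right) \frac{1}{2 \left(-19\right)} = -195 + - 21 \left(1 - -105\right) \frac{1}{2} \left(- \frac{1}{19}\right) = -195 + - 21 \left(1 + 105\right) \left(- \frac{1}{38}\right) = -195 + \left(-21\right) 106 \left(- \frac{1}{38}\right) = -195 - - \frac{1113}{19} = -195 + \frac{1113}{19} = - \frac{2592}{19}$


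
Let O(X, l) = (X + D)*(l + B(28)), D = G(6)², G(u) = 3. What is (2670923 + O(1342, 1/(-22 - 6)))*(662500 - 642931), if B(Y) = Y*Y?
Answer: 291974078715/4 ≈ 7.2993e+10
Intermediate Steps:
B(Y) = Y²
D = 9 (D = 3² = 9)
O(X, l) = (9 + X)*(784 + l) (O(X, l) = (X + 9)*(l + 28²) = (9 + X)*(l + 784) = (9 + X)*(784 + l))
(2670923 + O(1342, 1/(-22 - 6)))*(662500 - 642931) = (2670923 + (7056 + 9/(-22 - 6) + 784*1342 + 1342/(-22 - 6)))*(662500 - 642931) = (2670923 + (7056 + 9/(-28) + 1052128 + 1342/(-28)))*19569 = (2670923 + (7056 + 9*(-1/28) + 1052128 + 1342*(-1/28)))*19569 = (2670923 + (7056 - 9/28 + 1052128 - 671/14))*19569 = (2670923 + 4236543/4)*19569 = (14920235/4)*19569 = 291974078715/4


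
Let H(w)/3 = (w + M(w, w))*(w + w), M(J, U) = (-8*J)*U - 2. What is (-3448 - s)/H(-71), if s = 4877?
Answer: -925/1912314 ≈ -0.00048371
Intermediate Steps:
M(J, U) = -2 - 8*J*U (M(J, U) = -8*J*U - 2 = -2 - 8*J*U)
H(w) = 6*w*(-2 + w - 8*w²) (H(w) = 3*((w + (-2 - 8*w*w))*(w + w)) = 3*((w + (-2 - 8*w²))*(2*w)) = 3*((-2 + w - 8*w²)*(2*w)) = 3*(2*w*(-2 + w - 8*w²)) = 6*w*(-2 + w - 8*w²))
(-3448 - s)/H(-71) = (-3448 - 1*4877)/((6*(-71)*(-2 - 71 - 8*(-71)²))) = (-3448 - 4877)/((6*(-71)*(-2 - 71 - 8*5041))) = -8325*(-1/(426*(-2 - 71 - 40328))) = -8325/(6*(-71)*(-40401)) = -8325/17210826 = -8325*1/17210826 = -925/1912314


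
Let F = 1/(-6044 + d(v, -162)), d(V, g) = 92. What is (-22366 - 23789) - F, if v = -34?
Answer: -274714559/5952 ≈ -46155.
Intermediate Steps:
F = -1/5952 (F = 1/(-6044 + 92) = 1/(-5952) = -1/5952 ≈ -0.00016801)
(-22366 - 23789) - F = (-22366 - 23789) - 1*(-1/5952) = -46155 + 1/5952 = -274714559/5952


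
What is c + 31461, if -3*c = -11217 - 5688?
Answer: 37096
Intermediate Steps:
c = 5635 (c = -(-11217 - 5688)/3 = -⅓*(-16905) = 5635)
c + 31461 = 5635 + 31461 = 37096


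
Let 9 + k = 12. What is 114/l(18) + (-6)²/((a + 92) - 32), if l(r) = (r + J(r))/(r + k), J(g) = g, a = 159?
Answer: 9733/146 ≈ 66.664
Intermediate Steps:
k = 3 (k = -9 + 12 = 3)
l(r) = 2*r/(3 + r) (l(r) = (r + r)/(r + 3) = (2*r)/(3 + r) = 2*r/(3 + r))
114/l(18) + (-6)²/((a + 92) - 32) = 114/((2*18/(3 + 18))) + (-6)²/((159 + 92) - 32) = 114/((2*18/21)) + 36/(251 - 32) = 114/((2*18*(1/21))) + 36/219 = 114/(12/7) + 36*(1/219) = 114*(7/12) + 12/73 = 133/2 + 12/73 = 9733/146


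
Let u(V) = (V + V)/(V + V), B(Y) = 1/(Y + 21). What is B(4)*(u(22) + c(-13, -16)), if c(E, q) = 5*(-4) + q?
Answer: -7/5 ≈ -1.4000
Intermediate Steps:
B(Y) = 1/(21 + Y)
u(V) = 1 (u(V) = (2*V)/((2*V)) = (2*V)*(1/(2*V)) = 1)
c(E, q) = -20 + q
B(4)*(u(22) + c(-13, -16)) = (1 + (-20 - 16))/(21 + 4) = (1 - 36)/25 = (1/25)*(-35) = -7/5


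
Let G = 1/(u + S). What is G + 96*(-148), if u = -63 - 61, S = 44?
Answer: -1136641/80 ≈ -14208.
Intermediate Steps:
u = -124
G = -1/80 (G = 1/(-124 + 44) = 1/(-80) = -1/80 ≈ -0.012500)
G + 96*(-148) = -1/80 + 96*(-148) = -1/80 - 14208 = -1136641/80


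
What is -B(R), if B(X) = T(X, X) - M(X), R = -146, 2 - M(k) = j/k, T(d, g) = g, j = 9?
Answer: 21617/146 ≈ 148.06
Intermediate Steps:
M(k) = 2 - 9/k
B(X) = -2 + X + 9/X (B(X) = X - (2 - 9/X) = X + (-2 + 9/X) = -2 + X + 9/X)
-B(R) = -(-2 - 146 + 9/(-146)) = -(-2 - 146 + 9*(-1/146)) = -(-2 - 146 - 9/146) = -1*(-21617/146) = 21617/146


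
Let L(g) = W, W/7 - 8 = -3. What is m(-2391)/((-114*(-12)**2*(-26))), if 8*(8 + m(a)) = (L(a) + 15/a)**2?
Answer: 61433227/180744909696 ≈ 0.00033989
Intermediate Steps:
W = 35 (W = 56 + 7*(-3) = 56 - 21 = 35)
L(g) = 35
m(a) = -8 + (35 + 15/a)**2/8
m(-2391)/((-114*(-12)**2*(-26))) = ((3/8)*(75 + 350*(-2391) + 387*(-2391)**2)/(-2391)**2)/((-114*(-12)**2*(-26))) = ((3/8)*(1/5716881)*(75 - 836850 + 387*5716881))/((-114*144*(-26))) = ((3/8)*(1/5716881)*(75 - 836850 + 2212432947))/((-16416*(-26))) = ((3/8)*(1/5716881)*2211596172)/426816 = (184299681/1270418)*(1/426816) = 61433227/180744909696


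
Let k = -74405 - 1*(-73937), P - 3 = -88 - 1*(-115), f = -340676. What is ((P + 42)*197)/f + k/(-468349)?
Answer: -10067742/247756621 ≈ -0.040636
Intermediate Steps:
P = 30 (P = 3 + (-88 - 1*(-115)) = 3 + (-88 + 115) = 3 + 27 = 30)
k = -468 (k = -74405 + 73937 = -468)
((P + 42)*197)/f + k/(-468349) = ((30 + 42)*197)/(-340676) - 468/(-468349) = (72*197)*(-1/340676) - 468*(-1/468349) = 14184*(-1/340676) + 468/468349 = -3546/85169 + 468/468349 = -10067742/247756621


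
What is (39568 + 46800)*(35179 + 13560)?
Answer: 4209489952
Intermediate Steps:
(39568 + 46800)*(35179 + 13560) = 86368*48739 = 4209489952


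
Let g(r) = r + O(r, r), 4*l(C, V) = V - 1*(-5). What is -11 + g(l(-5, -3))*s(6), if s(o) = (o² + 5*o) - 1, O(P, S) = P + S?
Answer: 173/2 ≈ 86.500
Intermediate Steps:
l(C, V) = 5/4 + V/4 (l(C, V) = (V - 1*(-5))/4 = (V + 5)/4 = (5 + V)/4 = 5/4 + V/4)
s(o) = -1 + o² + 5*o
g(r) = 3*r (g(r) = r + (r + r) = r + 2*r = 3*r)
-11 + g(l(-5, -3))*s(6) = -11 + (3*(5/4 + (¼)*(-3)))*(-1 + 6² + 5*6) = -11 + (3*(5/4 - ¾))*(-1 + 36 + 30) = -11 + (3*(½))*65 = -11 + (3/2)*65 = -11 + 195/2 = 173/2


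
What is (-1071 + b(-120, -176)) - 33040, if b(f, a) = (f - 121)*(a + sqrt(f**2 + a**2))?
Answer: 8305 - 1928*sqrt(709) ≈ -43032.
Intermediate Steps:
b(f, a) = (-121 + f)*(a + sqrt(a**2 + f**2))
(-1071 + b(-120, -176)) - 33040 = (-1071 + (-121*(-176) - 121*sqrt((-176)**2 + (-120)**2) - 176*(-120) - 120*sqrt((-176)**2 + (-120)**2))) - 33040 = (-1071 + (21296 - 121*sqrt(30976 + 14400) + 21120 - 120*sqrt(30976 + 14400))) - 33040 = (-1071 + (21296 - 968*sqrt(709) + 21120 - 960*sqrt(709))) - 33040 = (-1071 + (42416 - 1928*sqrt(709))) - 33040 = (41345 - 1928*sqrt(709)) - 33040 = 8305 - 1928*sqrt(709)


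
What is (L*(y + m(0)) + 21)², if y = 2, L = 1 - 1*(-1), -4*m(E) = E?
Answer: 625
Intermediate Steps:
m(E) = -E/4
L = 2 (L = 1 + 1 = 2)
(L*(y + m(0)) + 21)² = (2*(2 - ¼*0) + 21)² = (2*(2 + 0) + 21)² = (2*2 + 21)² = (4 + 21)² = 25² = 625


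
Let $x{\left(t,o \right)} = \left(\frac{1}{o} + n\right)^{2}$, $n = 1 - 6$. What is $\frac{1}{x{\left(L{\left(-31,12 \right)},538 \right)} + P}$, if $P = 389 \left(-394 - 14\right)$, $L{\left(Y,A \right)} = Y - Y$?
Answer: $- \frac{289444}{45931005407} \approx -6.3017 \cdot 10^{-6}$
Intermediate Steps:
$n = -5$ ($n = 1 - 6 = -5$)
$L{\left(Y,A \right)} = 0$
$x{\left(t,o \right)} = \left(-5 + \frac{1}{o}\right)^{2}$ ($x{\left(t,o \right)} = \left(\frac{1}{o} - 5\right)^{2} = \left(-5 + \frac{1}{o}\right)^{2}$)
$P = -158712$ ($P = 389 \left(-408\right) = -158712$)
$\frac{1}{x{\left(L{\left(-31,12 \right)},538 \right)} + P} = \frac{1}{\frac{\left(-1 + 5 \cdot 538\right)^{2}}{289444} - 158712} = \frac{1}{\frac{\left(-1 + 2690\right)^{2}}{289444} - 158712} = \frac{1}{\frac{2689^{2}}{289444} - 158712} = \frac{1}{\frac{1}{289444} \cdot 7230721 - 158712} = \frac{1}{\frac{7230721}{289444} - 158712} = \frac{1}{- \frac{45931005407}{289444}} = - \frac{289444}{45931005407}$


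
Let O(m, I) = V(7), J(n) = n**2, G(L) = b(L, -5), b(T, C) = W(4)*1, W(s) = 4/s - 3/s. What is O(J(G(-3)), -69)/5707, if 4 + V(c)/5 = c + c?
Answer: 50/5707 ≈ 0.0087612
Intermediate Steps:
W(s) = 1/s
b(T, C) = 1/4
G(L) = 1/4
V(c) = -20 + 10*c (V(c) = -20 + 5*(c + c) = -20 + 5*(2*c) = -20 + 10*c)
O(m, I) = 50 (O(m, I) = -20 + 10*7 = -20 + 70 = 50)
O(J(G(-3)), -69)/5707 = 50/5707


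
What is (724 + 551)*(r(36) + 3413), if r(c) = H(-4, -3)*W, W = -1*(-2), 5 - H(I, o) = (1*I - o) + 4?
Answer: 4356675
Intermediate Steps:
H(I, o) = 1 + o - I (H(I, o) = 5 - ((1*I - o) + 4) = 5 - ((I - o) + 4) = 5 - (4 + I - o) = 5 + (-4 + o - I) = 1 + o - I)
W = 2
r(c) = 4 (r(c) = (1 - 3 - 1*(-4))*2 = (1 - 3 + 4)*2 = 2*2 = 4)
(724 + 551)*(r(36) + 3413) = (724 + 551)*(4 + 3413) = 1275*3417 = 4356675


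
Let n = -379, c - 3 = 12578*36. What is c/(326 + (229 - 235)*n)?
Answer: 452811/2600 ≈ 174.16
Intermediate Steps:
c = 452811 (c = 3 + 12578*36 = 3 + 452808 = 452811)
c/(326 + (229 - 235)*n) = 452811/(326 + (229 - 235)*(-379)) = 452811/(326 - 6*(-379)) = 452811/(326 + 2274) = 452811/2600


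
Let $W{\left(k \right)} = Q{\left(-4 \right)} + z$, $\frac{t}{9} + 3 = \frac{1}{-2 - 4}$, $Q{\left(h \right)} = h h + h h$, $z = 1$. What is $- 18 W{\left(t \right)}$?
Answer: $-594$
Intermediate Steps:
$Q{\left(h \right)} = 2 h^{2}$ ($Q{\left(h \right)} = h^{2} + h^{2} = 2 h^{2}$)
$t = - \frac{57}{2}$ ($t = -27 + \frac{9}{-2 - 4} = -27 + \frac{9}{-6} = -27 + 9 \left(- \frac{1}{6}\right) = -27 - \frac{3}{2} = - \frac{57}{2} \approx -28.5$)
$W{\left(k \right)} = 33$ ($W{\left(k \right)} = 2 \left(-4\right)^{2} + 1 = 2 \cdot 16 + 1 = 32 + 1 = 33$)
$- 18 W{\left(t \right)} = \left(-18\right) 33 = -594$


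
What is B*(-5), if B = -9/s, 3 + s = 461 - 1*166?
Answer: 45/292 ≈ 0.15411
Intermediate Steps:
s = 292 (s = -3 + (461 - 1*166) = -3 + (461 - 166) = -3 + 295 = 292)
B = -9/292 ≈ -0.030822
B*(-5) = -9/292*(-5) = 45/292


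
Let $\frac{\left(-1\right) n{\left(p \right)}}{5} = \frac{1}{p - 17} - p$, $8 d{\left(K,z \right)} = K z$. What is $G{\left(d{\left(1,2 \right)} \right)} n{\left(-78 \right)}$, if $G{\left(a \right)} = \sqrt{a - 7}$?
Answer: $- \frac{22227 i \sqrt{3}}{38} \approx - 1013.1 i$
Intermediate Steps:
$d{\left(K,z \right)} = \frac{K z}{8}$
$n{\left(p \right)} = - \frac{5}{-17 + p} + 5 p$ ($n{\left(p \right)} = - 5 \left(\frac{1}{p - 17} - p\right) = - 5 \left(\frac{1}{-17 + p} - p\right) = - \frac{5}{-17 + p} + 5 p$)
$G{\left(a \right)} = \sqrt{-7 + a}$
$G{\left(d{\left(1,2 \right)} \right)} n{\left(-78 \right)} = \sqrt{-7 + \frac{1}{8} \cdot 1 \cdot 2} \frac{5 \left(-1 + \left(-78\right)^{2} - -1326\right)}{-17 - 78} = \sqrt{-7 + \frac{1}{4}} \frac{5 \left(-1 + 6084 + 1326\right)}{-95} = \sqrt{- \frac{27}{4}} \cdot 5 \left(- \frac{1}{95}\right) 7409 = \frac{3 i \sqrt{3}}{2} \left(- \frac{7409}{19}\right) = - \frac{22227 i \sqrt{3}}{38}$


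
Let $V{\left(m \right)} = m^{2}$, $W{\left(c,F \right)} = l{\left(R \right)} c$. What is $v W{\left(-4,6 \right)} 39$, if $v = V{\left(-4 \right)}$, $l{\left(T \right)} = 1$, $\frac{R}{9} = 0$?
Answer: $-2496$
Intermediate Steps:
$R = 0$ ($R = 9 \cdot 0 = 0$)
$W{\left(c,F \right)} = c$ ($W{\left(c,F \right)} = 1 c = c$)
$v = 16$ ($v = \left(-4\right)^{2} = 16$)
$v W{\left(-4,6 \right)} 39 = 16 \left(-4\right) 39 = \left(-64\right) 39 = -2496$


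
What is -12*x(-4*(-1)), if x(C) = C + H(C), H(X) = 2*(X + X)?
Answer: -240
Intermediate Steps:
H(X) = 4*X (H(X) = 2*(2*X) = 4*X)
x(C) = 5*C (x(C) = C + 4*C = 5*C)
-12*x(-4*(-1)) = -60*(-4*(-1)) = -60*4 = -12*20 = -240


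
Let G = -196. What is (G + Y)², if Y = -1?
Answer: 38809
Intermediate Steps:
(G + Y)² = (-196 - 1)² = (-197)² = 38809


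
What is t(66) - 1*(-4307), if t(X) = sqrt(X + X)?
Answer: 4307 + 2*sqrt(33) ≈ 4318.5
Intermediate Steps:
t(X) = sqrt(2)*sqrt(X) (t(X) = sqrt(2*X) = sqrt(2)*sqrt(X))
t(66) - 1*(-4307) = sqrt(2)*sqrt(66) - 1*(-4307) = 2*sqrt(33) + 4307 = 4307 + 2*sqrt(33)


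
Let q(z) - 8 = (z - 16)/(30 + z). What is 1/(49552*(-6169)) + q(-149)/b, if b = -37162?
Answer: -170728002987/675914873162032 ≈ -0.00025259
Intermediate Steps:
q(z) = 8 + (-16 + z)/(30 + z) (q(z) = 8 + (z - 16)/(30 + z) = 8 + (-16 + z)/(30 + z))
1/(49552*(-6169)) + q(-149)/b = 1/(49552*(-6169)) + ((224 + 9*(-149))/(30 - 149))/(-37162) = (1/49552)*(-1/6169) + ((224 - 1341)/(-119))*(-1/37162) = -1/305686288 - 1/119*(-1117)*(-1/37162) = -1/305686288 + (1117/119)*(-1/37162) = -1/305686288 - 1117/4422278 = -170728002987/675914873162032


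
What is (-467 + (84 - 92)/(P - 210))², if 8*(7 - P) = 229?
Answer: 748721592369/3433609 ≈ 2.1806e+5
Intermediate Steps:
P = -173/8 (P = 7 - ⅛*229 = 7 - 229/8 = -173/8 ≈ -21.625)
(-467 + (84 - 92)/(P - 210))² = (-467 + (84 - 92)/(-173/8 - 210))² = (-467 - 8/(-1853/8))² = (-467 - 8*(-8/1853))² = (-467 + 64/1853)² = (-865287/1853)² = 748721592369/3433609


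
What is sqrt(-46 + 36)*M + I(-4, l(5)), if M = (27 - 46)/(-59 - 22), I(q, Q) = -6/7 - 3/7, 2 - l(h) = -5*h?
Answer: -9/7 + 19*I*sqrt(10)/81 ≈ -1.2857 + 0.74177*I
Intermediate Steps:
l(h) = 2 + 5*h (l(h) = 2 - (-5)*h = 2 + 5*h)
I(q, Q) = -9/7 (I(q, Q) = -6*1/7 - 3*1/7 = -6/7 - 3/7 = -9/7)
M = 19/81 (M = -19/(-81) = -19*(-1/81) = 19/81 ≈ 0.23457)
sqrt(-46 + 36)*M + I(-4, l(5)) = sqrt(-46 + 36)*(19/81) - 9/7 = sqrt(-10)*(19/81) - 9/7 = (I*sqrt(10))*(19/81) - 9/7 = 19*I*sqrt(10)/81 - 9/7 = -9/7 + 19*I*sqrt(10)/81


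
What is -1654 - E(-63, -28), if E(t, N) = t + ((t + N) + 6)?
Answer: -1506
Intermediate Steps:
E(t, N) = 6 + N + 2*t (E(t, N) = t + ((N + t) + 6) = t + (6 + N + t) = 6 + N + 2*t)
-1654 - E(-63, -28) = -1654 - (6 - 28 + 2*(-63)) = -1654 - (6 - 28 - 126) = -1654 - 1*(-148) = -1654 + 148 = -1506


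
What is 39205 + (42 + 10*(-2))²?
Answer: 39689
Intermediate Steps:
39205 + (42 + 10*(-2))² = 39205 + (42 - 20)² = 39205 + 22² = 39205 + 484 = 39689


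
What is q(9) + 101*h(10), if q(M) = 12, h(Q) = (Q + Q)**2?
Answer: 40412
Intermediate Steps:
h(Q) = 4*Q**2 (h(Q) = (2*Q)**2 = 4*Q**2)
q(9) + 101*h(10) = 12 + 101*(4*10**2) = 12 + 101*(4*100) = 12 + 101*400 = 12 + 40400 = 40412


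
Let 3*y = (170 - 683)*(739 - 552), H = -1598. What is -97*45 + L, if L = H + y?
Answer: -37940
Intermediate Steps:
y = -31977 (y = ((170 - 683)*(739 - 552))/3 = (-513*187)/3 = (1/3)*(-95931) = -31977)
L = -33575 (L = -1598 - 31977 = -33575)
-97*45 + L = -97*45 - 33575 = -4365 - 33575 = -37940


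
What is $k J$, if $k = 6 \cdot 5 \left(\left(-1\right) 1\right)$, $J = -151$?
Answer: $4530$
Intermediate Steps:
$k = -30$ ($k = 30 \left(-1\right) = -30$)
$k J = \left(-30\right) \left(-151\right) = 4530$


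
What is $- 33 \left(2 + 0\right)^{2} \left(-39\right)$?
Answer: $5148$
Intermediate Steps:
$- 33 \left(2 + 0\right)^{2} \left(-39\right) = - 33 \cdot 2^{2} \left(-39\right) = \left(-33\right) 4 \left(-39\right) = \left(-132\right) \left(-39\right) = 5148$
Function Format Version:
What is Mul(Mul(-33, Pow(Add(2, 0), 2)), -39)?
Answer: 5148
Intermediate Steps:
Mul(Mul(-33, Pow(Add(2, 0), 2)), -39) = Mul(Mul(-33, Pow(2, 2)), -39) = Mul(Mul(-33, 4), -39) = Mul(-132, -39) = 5148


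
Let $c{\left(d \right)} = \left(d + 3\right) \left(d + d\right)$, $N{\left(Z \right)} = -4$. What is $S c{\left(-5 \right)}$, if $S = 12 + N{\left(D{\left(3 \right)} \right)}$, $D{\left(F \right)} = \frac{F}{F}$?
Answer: $160$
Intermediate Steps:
$D{\left(F \right)} = 1$
$S = 8$ ($S = 12 - 4 = 8$)
$c{\left(d \right)} = 2 d \left(3 + d\right)$ ($c{\left(d \right)} = \left(3 + d\right) 2 d = 2 d \left(3 + d\right)$)
$S c{\left(-5 \right)} = 8 \cdot 2 \left(-5\right) \left(3 - 5\right) = 8 \cdot 2 \left(-5\right) \left(-2\right) = 8 \cdot 20 = 160$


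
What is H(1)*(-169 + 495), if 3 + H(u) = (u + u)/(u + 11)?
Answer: -2771/3 ≈ -923.67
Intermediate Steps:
H(u) = -3 + 2*u/(11 + u) (H(u) = -3 + (u + u)/(u + 11) = -3 + (2*u)/(11 + u) = -3 + 2*u/(11 + u))
H(1)*(-169 + 495) = ((-33 - 1*1)/(11 + 1))*(-169 + 495) = ((-33 - 1)/12)*326 = ((1/12)*(-34))*326 = -17/6*326 = -2771/3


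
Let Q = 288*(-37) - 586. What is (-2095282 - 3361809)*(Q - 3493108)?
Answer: 19123556845850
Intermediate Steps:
Q = -11242 (Q = -10656 - 586 = -11242)
(-2095282 - 3361809)*(Q - 3493108) = (-2095282 - 3361809)*(-11242 - 3493108) = -5457091*(-3504350) = 19123556845850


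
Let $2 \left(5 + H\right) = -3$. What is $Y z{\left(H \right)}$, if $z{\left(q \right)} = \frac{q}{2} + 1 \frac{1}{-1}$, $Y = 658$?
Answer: $- \frac{5593}{2} \approx -2796.5$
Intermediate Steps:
$H = - \frac{13}{2}$ ($H = -5 + \frac{1}{2} \left(-3\right) = -5 - \frac{3}{2} = - \frac{13}{2} \approx -6.5$)
$z{\left(q \right)} = -1 + \frac{q}{2}$ ($z{\left(q \right)} = q \frac{1}{2} + 1 \left(-1\right) = \frac{q}{2} - 1 = -1 + \frac{q}{2}$)
$Y z{\left(H \right)} = 658 \left(-1 + \frac{1}{2} \left(- \frac{13}{2}\right)\right) = 658 \left(-1 - \frac{13}{4}\right) = 658 \left(- \frac{17}{4}\right) = - \frac{5593}{2}$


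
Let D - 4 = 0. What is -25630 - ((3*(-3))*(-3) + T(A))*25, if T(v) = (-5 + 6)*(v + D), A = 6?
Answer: -26555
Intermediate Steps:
D = 4 (D = 4 + 0 = 4)
T(v) = 4 + v (T(v) = (-5 + 6)*(v + 4) = 1*(4 + v) = 4 + v)
-25630 - ((3*(-3))*(-3) + T(A))*25 = -25630 - ((3*(-3))*(-3) + (4 + 6))*25 = -25630 - (-9*(-3) + 10)*25 = -25630 - (27 + 10)*25 = -25630 - 37*25 = -25630 - 1*925 = -25630 - 925 = -26555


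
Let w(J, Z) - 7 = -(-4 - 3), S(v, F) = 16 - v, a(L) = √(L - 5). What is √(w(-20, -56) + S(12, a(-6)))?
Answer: 3*√2 ≈ 4.2426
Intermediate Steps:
a(L) = √(-5 + L)
w(J, Z) = 14 (w(J, Z) = 7 - (-4 - 3) = 7 - 1*(-7) = 7 + 7 = 14)
√(w(-20, -56) + S(12, a(-6))) = √(14 + (16 - 1*12)) = √(14 + (16 - 12)) = √(14 + 4) = √18 = 3*√2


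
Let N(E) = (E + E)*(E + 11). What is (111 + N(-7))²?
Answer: 3025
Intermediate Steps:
N(E) = 2*E*(11 + E) (N(E) = (2*E)*(11 + E) = 2*E*(11 + E))
(111 + N(-7))² = (111 + 2*(-7)*(11 - 7))² = (111 + 2*(-7)*4)² = (111 - 56)² = 55² = 3025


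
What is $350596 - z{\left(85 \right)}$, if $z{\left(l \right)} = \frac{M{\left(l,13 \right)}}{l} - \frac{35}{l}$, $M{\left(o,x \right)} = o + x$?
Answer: $\frac{29800597}{85} \approx 3.506 \cdot 10^{5}$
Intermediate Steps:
$z{\left(l \right)} = - \frac{35}{l} + \frac{13 + l}{l}$ ($z{\left(l \right)} = \frac{l + 13}{l} - \frac{35}{l} = \frac{13 + l}{l} - \frac{35}{l} = - \frac{35}{l} + \frac{13 + l}{l}$)
$350596 - z{\left(85 \right)} = 350596 - \frac{-22 + 85}{85} = 350596 - \frac{1}{85} \cdot 63 = 350596 - \frac{63}{85} = \frac{29800597}{85}$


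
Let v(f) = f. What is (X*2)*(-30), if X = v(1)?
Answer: -60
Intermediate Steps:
X = 1
(X*2)*(-30) = (1*2)*(-30) = 2*(-30) = -60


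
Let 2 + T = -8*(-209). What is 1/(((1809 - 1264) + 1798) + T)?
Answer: 1/4013 ≈ 0.00024919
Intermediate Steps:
T = 1670 (T = -2 - 8*(-209) = -2 + 1672 = 1670)
1/(((1809 - 1264) + 1798) + T) = 1/(((1809 - 1264) + 1798) + 1670) = 1/((545 + 1798) + 1670) = 1/(2343 + 1670) = 1/4013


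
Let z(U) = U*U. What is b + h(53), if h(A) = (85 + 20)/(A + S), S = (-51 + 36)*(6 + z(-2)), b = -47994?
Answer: -4655523/97 ≈ -47995.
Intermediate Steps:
z(U) = U²
S = -150 (S = (-51 + 36)*(6 + (-2)²) = -15*(6 + 4) = -15*10 = -150)
h(A) = 105/(-150 + A) (h(A) = (85 + 20)/(A - 150) = 105/(-150 + A))
b + h(53) = -47994 + 105/(-150 + 53) = -47994 + 105/(-97) = -47994 + 105*(-1/97) = -47994 - 105/97 = -4655523/97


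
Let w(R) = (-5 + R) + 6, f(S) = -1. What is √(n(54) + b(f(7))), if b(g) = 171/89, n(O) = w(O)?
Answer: √450874/89 ≈ 7.5446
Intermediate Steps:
w(R) = 1 + R
n(O) = 1 + O
b(g) = 171/89 (b(g) = 171*(1/89) = 171/89)
√(n(54) + b(f(7))) = √((1 + 54) + 171/89) = √(55 + 171/89) = √(5066/89) = √450874/89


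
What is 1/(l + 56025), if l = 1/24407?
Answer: 24407/1367402176 ≈ 1.7849e-5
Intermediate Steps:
l = 1/24407 ≈ 4.0972e-5
1/(l + 56025) = 1/(1/24407 + 56025) = 1/(1367402176/24407) = 24407/1367402176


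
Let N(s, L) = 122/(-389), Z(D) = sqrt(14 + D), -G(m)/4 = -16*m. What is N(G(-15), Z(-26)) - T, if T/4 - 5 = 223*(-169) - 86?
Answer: 58766886/389 ≈ 1.5107e+5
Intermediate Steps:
G(m) = 64*m (G(m) = -(-64)*m = 64*m)
N(s, L) = -122/389 (N(s, L) = 122*(-1/389) = -122/389)
T = -151072 (T = 20 + 4*(223*(-169) - 86) = 20 + 4*(-37687 - 86) = 20 + 4*(-37773) = 20 - 151092 = -151072)
N(G(-15), Z(-26)) - T = -122/389 - 1*(-151072) = -122/389 + 151072 = 58766886/389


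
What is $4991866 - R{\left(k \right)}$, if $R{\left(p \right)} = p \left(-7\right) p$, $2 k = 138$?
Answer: $5025193$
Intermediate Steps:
$k = 69$ ($k = \frac{1}{2} \cdot 138 = 69$)
$R{\left(p \right)} = - 7 p^{2}$ ($R{\left(p \right)} = - 7 p p = - 7 p^{2}$)
$4991866 - R{\left(k \right)} = 4991866 - - 7 \cdot 69^{2} = 4991866 - \left(-7\right) 4761 = 4991866 - -33327 = 4991866 + 33327 = 5025193$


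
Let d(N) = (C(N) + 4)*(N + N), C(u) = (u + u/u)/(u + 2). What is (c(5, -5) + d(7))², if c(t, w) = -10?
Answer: 276676/81 ≈ 3415.8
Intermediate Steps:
C(u) = (1 + u)/(2 + u) (C(u) = (u + 1)/(2 + u) = (1 + u)/(2 + u))
d(N) = 2*N*(4 + (1 + N)/(2 + N)) (d(N) = ((1 + N)/(2 + N) + 4)*(N + N) = (4 + (1 + N)/(2 + N))*(2*N) = 2*N*(4 + (1 + N)/(2 + N)))
(c(5, -5) + d(7))² = (-10 + 2*7*(9 + 5*7)/(2 + 7))² = (-10 + 2*7*(9 + 35)/9)² = (-10 + 2*7*(⅑)*44)² = (-10 + 616/9)² = (526/9)² = 276676/81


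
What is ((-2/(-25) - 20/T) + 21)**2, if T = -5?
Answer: 393129/625 ≈ 629.01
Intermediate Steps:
((-2/(-25) - 20/T) + 21)**2 = ((-2/(-25) - 20/(-5)) + 21)**2 = ((-2*(-1/25) - 20*(-1/5)) + 21)**2 = ((2/25 + 4) + 21)**2 = (102/25 + 21)**2 = (627/25)**2 = 393129/625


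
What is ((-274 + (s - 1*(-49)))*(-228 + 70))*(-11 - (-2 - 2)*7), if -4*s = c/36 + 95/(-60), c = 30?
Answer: 4830771/8 ≈ 6.0385e+5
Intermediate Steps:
s = 3/16 (s = -(30/36 + 95/(-60))/4 = -(30*(1/36) + 95*(-1/60))/4 = -(⅚ - 19/12)/4 = -¼*(-¾) = 3/16 ≈ 0.18750)
((-274 + (s - 1*(-49)))*(-228 + 70))*(-11 - (-2 - 2)*7) = ((-274 + (3/16 - 1*(-49)))*(-228 + 70))*(-11 - (-2 - 2)*7) = ((-274 + (3/16 + 49))*(-158))*(-11 - (-4)*7) = ((-274 + 787/16)*(-158))*(-11 - 1*(-28)) = (-3597/16*(-158))*(-11 + 28) = (284163/8)*17 = 4830771/8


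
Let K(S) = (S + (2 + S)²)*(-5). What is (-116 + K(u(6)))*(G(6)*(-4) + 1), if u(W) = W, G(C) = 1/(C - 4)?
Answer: 466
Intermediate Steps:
G(C) = 1/(-4 + C)
K(S) = -5*S - 5*(2 + S)²
(-116 + K(u(6)))*(G(6)*(-4) + 1) = (-116 + (-5*6 - 5*(2 + 6)²))*(-4/(-4 + 6) + 1) = (-116 + (-30 - 5*8²))*(-4/2 + 1) = (-116 + (-30 - 5*64))*((½)*(-4) + 1) = (-116 + (-30 - 320))*(-2 + 1) = (-116 - 350)*(-1) = -466*(-1) = 466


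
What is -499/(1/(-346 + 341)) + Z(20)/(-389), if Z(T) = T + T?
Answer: 970515/389 ≈ 2494.9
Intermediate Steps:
Z(T) = 2*T
-499/(1/(-346 + 341)) + Z(20)/(-389) = -499/(1/(-346 + 341)) + (2*20)/(-389) = -499/(1/(-5)) + 40*(-1/389) = -499/(-1/5) - 40/389 = -499*(-5) - 40/389 = 2495 - 40/389 = 970515/389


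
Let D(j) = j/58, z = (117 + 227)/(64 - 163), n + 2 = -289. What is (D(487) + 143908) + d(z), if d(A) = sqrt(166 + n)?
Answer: 8347151/58 + 5*I*sqrt(5) ≈ 1.4392e+5 + 11.18*I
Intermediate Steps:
n = -291 (n = -2 - 289 = -291)
z = -344/99 (z = 344/(-99) = 344*(-1/99) = -344/99 ≈ -3.4747)
D(j) = j/58 (D(j) = j*(1/58) = j/58)
d(A) = 5*I*sqrt(5) (d(A) = sqrt(166 - 291) = sqrt(-125) = 5*I*sqrt(5))
(D(487) + 143908) + d(z) = ((1/58)*487 + 143908) + 5*I*sqrt(5) = (487/58 + 143908) + 5*I*sqrt(5) = 8347151/58 + 5*I*sqrt(5)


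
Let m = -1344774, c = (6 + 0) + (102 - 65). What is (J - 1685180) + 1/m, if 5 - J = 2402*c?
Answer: -2405075852815/1344774 ≈ -1.7885e+6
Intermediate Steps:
c = 43 (c = 6 + 37 = 43)
J = -103281 (J = 5 - 2402*43 = 5 - 1*103286 = 5 - 103286 = -103281)
(J - 1685180) + 1/m = (-103281 - 1685180) + 1/(-1344774) = -1788461 - 1/1344774 = -2405075852815/1344774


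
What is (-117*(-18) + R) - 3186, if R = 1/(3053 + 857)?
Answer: -4222799/3910 ≈ -1080.0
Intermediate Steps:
R = 1/3910 ≈ 0.00025575
(-117*(-18) + R) - 3186 = (-117*(-18) + 1/3910) - 3186 = (2106 + 1/3910) - 3186 = 8234461/3910 - 3186 = -4222799/3910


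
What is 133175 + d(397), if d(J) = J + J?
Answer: 133969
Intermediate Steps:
d(J) = 2*J
133175 + d(397) = 133175 + 2*397 = 133175 + 794 = 133969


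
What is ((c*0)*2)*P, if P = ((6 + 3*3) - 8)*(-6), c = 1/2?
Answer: 0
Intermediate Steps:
c = ½ ≈ 0.50000
P = -42 (P = ((6 + 9) - 8)*(-6) = (15 - 8)*(-6) = 7*(-6) = -42)
((c*0)*2)*P = (((½)*0)*2)*(-42) = (0*2)*(-42) = 0*(-42) = 0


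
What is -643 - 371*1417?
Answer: -526350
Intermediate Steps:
-643 - 371*1417 = -643 - 525707 = -526350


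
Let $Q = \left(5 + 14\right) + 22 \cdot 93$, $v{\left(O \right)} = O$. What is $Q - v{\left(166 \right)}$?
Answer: $1899$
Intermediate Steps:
$Q = 2065$ ($Q = 19 + 2046 = 2065$)
$Q - v{\left(166 \right)} = 2065 - 166 = 1899$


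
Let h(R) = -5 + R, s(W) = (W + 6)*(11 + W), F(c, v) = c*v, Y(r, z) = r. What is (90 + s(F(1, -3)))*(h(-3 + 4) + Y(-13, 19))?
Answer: -1938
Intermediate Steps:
s(W) = (6 + W)*(11 + W)
(90 + s(F(1, -3)))*(h(-3 + 4) + Y(-13, 19)) = (90 + (66 + (1*(-3))**2 + 17*(1*(-3))))*((-5 + (-3 + 4)) - 13) = (90 + (66 + (-3)**2 + 17*(-3)))*((-5 + 1) - 13) = (90 + (66 + 9 - 51))*(-4 - 13) = (90 + 24)*(-17) = 114*(-17) = -1938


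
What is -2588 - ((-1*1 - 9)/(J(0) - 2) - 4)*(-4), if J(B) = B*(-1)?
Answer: -2584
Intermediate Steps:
J(B) = -B
-2588 - ((-1*1 - 9)/(J(0) - 2) - 4)*(-4) = -2588 - ((-1*1 - 9)/(-1*0 - 2) - 4)*(-4) = -2588 - ((-1 - 9)/(0 - 2) - 4)*(-4) = -2588 - (-10/(-2) - 4)*(-4) = -2588 - (-10*(-1/2) - 4)*(-4) = -2588 - (5 - 4)*(-4) = -2588 - (-4) = -2588 - 1*(-4) = -2588 + 4 = -2584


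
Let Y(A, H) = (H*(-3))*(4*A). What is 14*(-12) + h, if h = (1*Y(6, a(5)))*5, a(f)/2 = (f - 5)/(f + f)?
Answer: -168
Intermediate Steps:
a(f) = (-5 + f)/f (a(f) = 2*((f - 5)/(f + f)) = 2*((-5 + f)/((2*f))) = 2*((-5 + f)*(1/(2*f))) = 2*((-5 + f)/(2*f)) = (-5 + f)/f)
Y(A, H) = -12*A*H (Y(A, H) = (-3*H)*(4*A) = -12*A*H)
h = 0 (h = (1*(-12*6*(-5 + 5)/5))*5 = (1*(-12*6*(⅕)*0))*5 = (1*(-12*6*0))*5 = (1*0)*5 = 0*5 = 0)
14*(-12) + h = 14*(-12) + 0 = -168 + 0 = -168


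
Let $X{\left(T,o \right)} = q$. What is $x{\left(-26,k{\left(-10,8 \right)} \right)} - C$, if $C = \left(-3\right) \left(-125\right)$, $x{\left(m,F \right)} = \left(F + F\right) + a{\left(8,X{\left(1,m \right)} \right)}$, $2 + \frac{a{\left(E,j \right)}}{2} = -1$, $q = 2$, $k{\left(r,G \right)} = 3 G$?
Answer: $-333$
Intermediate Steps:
$X{\left(T,o \right)} = 2$
$a{\left(E,j \right)} = -6$ ($a{\left(E,j \right)} = -4 + 2 \left(-1\right) = -4 - 2 = -6$)
$x{\left(m,F \right)} = -6 + 2 F$ ($x{\left(m,F \right)} = \left(F + F\right) - 6 = 2 F - 6 = -6 + 2 F$)
$C = 375$
$x{\left(-26,k{\left(-10,8 \right)} \right)} - C = \left(-6 + 2 \cdot 3 \cdot 8\right) - 375 = \left(-6 + 2 \cdot 24\right) - 375 = \left(-6 + 48\right) - 375 = 42 - 375 = -333$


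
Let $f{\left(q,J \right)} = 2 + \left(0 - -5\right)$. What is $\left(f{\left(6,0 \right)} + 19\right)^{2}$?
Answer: $676$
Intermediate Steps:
$f{\left(q,J \right)} = 7$ ($f{\left(q,J \right)} = 2 + \left(0 + 5\right) = 2 + 5 = 7$)
$\left(f{\left(6,0 \right)} + 19\right)^{2} = \left(7 + 19\right)^{2} = 26^{2} = 676$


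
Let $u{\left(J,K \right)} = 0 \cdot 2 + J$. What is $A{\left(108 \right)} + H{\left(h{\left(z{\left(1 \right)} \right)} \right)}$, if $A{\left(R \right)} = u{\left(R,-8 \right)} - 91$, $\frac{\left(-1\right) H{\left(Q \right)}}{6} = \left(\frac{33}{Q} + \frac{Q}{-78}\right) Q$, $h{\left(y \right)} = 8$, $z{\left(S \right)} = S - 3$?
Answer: $- \frac{2289}{13} \approx -176.08$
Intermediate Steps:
$z{\left(S \right)} = -3 + S$ ($z{\left(S \right)} = S - 3 = -3 + S$)
$u{\left(J,K \right)} = J$ ($u{\left(J,K \right)} = 0 + J = J$)
$H{\left(Q \right)} = - 6 Q \left(\frac{33}{Q} - \frac{Q}{78}\right)$ ($H{\left(Q \right)} = - 6 \left(\frac{33}{Q} + \frac{Q}{-78}\right) Q = - 6 \left(\frac{33}{Q} + Q \left(- \frac{1}{78}\right)\right) Q = - 6 \left(\frac{33}{Q} - \frac{Q}{78}\right) Q = - 6 Q \left(\frac{33}{Q} - \frac{Q}{78}\right)$)
$A{\left(R \right)} = -91 + R$ ($A{\left(R \right)} = R - 91 = -91 + R$)
$A{\left(108 \right)} + H{\left(h{\left(z{\left(1 \right)} \right)} \right)} = \left(-91 + 108\right) - \left(198 - \frac{8^{2}}{13}\right) = 17 + \left(-198 + \frac{1}{13} \cdot 64\right) = 17 + \left(-198 + \frac{64}{13}\right) = 17 - \frac{2510}{13} = - \frac{2289}{13}$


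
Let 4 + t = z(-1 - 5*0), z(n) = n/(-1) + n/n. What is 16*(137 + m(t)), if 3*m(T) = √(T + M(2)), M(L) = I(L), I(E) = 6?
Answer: 6608/3 ≈ 2202.7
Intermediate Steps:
M(L) = 6
z(n) = 1 - n (z(n) = n*(-1) + 1 = -n + 1 = 1 - n)
t = -2 (t = -4 + (1 - (-1 - 5*0)) = -4 + (1 - (-1 + 0)) = -4 + (1 - 1*(-1)) = -4 + (1 + 1) = -4 + 2 = -2)
m(T) = √(6 + T)/3 (m(T) = √(T + 6)/3 = √(6 + T)/3)
16*(137 + m(t)) = 16*(137 + √(6 - 2)/3) = 16*(137 + √4/3) = 16*(137 + (⅓)*2) = 16*(137 + ⅔) = 16*(413/3) = 6608/3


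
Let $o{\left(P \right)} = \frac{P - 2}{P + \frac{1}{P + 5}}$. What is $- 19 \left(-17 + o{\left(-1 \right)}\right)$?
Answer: $247$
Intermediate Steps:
$o{\left(P \right)} = \frac{-2 + P}{P + \frac{1}{5 + P}}$
$- 19 \left(-17 + o{\left(-1 \right)}\right) = - 19 \left(-17 + \frac{-10 + \left(-1\right)^{2} + 3 \left(-1\right)}{1 + \left(-1\right)^{2} + 5 \left(-1\right)}\right) = - 19 \left(-17 + \frac{-10 + 1 - 3}{1 + 1 - 5}\right) = - 19 \left(-17 + \frac{1}{-3} \left(-12\right)\right) = - 19 \left(-17 - -4\right) = - 19 \left(-17 + 4\right) = \left(-19\right) \left(-13\right) = 247$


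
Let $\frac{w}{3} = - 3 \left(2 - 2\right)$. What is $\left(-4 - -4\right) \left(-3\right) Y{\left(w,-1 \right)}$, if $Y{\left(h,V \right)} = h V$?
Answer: $0$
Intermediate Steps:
$w = 0$ ($w = 3 \left(- 3 \left(2 - 2\right)\right) = 3 \left(\left(-3\right) 0\right) = 3 \cdot 0 = 0$)
$Y{\left(h,V \right)} = V h$
$\left(-4 - -4\right) \left(-3\right) Y{\left(w,-1 \right)} = \left(-4 - -4\right) \left(-3\right) \left(\left(-1\right) 0\right) = \left(-4 + 4\right) \left(-3\right) 0 = 0 \left(-3\right) 0 = 0 \cdot 0 = 0$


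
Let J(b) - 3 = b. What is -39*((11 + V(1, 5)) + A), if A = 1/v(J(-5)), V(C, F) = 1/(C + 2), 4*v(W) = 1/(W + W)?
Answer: 182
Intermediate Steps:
J(b) = 3 + b
v(W) = 1/(8*W) (v(W) = 1/(4*(W + W)) = 1/(4*((2*W))) = (1/(2*W))/4 = 1/(8*W))
V(C, F) = 1/(2 + C)
A = -16 (A = 1/(1/(8*(3 - 5))) = 1/((⅛)/(-2)) = 1/((⅛)*(-½)) = 1/(-1/16) = -16)
-39*((11 + V(1, 5)) + A) = -39*((11 + 1/(2 + 1)) - 16) = -39*((11 + 1/3) - 16) = -39*((11 + ⅓) - 16) = -39*(34/3 - 16) = -39*(-14/3) = 182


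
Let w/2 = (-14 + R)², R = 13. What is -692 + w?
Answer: -690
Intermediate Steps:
w = 2 (w = 2*(-14 + 13)² = 2*(-1)² = 2*1 = 2)
-692 + w = -692 + 2 = -690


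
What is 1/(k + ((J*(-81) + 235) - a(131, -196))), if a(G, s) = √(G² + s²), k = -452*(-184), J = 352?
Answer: 54891/3012966304 + √55577/3012966304 ≈ 1.8297e-5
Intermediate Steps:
k = 83168
1/(k + ((J*(-81) + 235) - a(131, -196))) = 1/(83168 + ((352*(-81) + 235) - √(131² + (-196)²))) = 1/(83168 + ((-28512 + 235) - √(17161 + 38416))) = 1/(83168 + (-28277 - √55577)) = 1/(54891 - √55577)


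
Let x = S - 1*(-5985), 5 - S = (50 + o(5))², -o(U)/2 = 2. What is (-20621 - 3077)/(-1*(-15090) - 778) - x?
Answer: -27734193/7156 ≈ -3875.7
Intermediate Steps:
o(U) = -4 (o(U) = -2*2 = -4)
S = -2111 (S = 5 - (50 - 4)² = 5 - 1*46² = 5 - 1*2116 = 5 - 2116 = -2111)
x = 3874 (x = -2111 - 1*(-5985) = -2111 + 5985 = 3874)
(-20621 - 3077)/(-1*(-15090) - 778) - x = (-20621 - 3077)/(-1*(-15090) - 778) - 1*3874 = -23698/(15090 - 778) - 3874 = -23698/14312 - 3874 = -23698*1/14312 - 3874 = -11849/7156 - 3874 = -27734193/7156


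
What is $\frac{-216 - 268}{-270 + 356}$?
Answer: $- \frac{242}{43} \approx -5.6279$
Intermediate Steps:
$\frac{-216 - 268}{-270 + 356} = - \frac{484}{86} = \left(-484\right) \frac{1}{86} = - \frac{242}{43}$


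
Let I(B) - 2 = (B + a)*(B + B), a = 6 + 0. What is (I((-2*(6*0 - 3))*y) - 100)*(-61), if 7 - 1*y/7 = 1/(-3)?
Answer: -11792886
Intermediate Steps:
a = 6
y = 154/3 (y = 49 - 7/(-3) = 49 - 7*(-1/3) = 49 + 7/3 = 154/3 ≈ 51.333)
I(B) = 2 + 2*B*(6 + B) (I(B) = 2 + (B + 6)*(B + B) = 2 + (6 + B)*(2*B) = 2 + 2*B*(6 + B))
(I((-2*(6*0 - 3))*y) - 100)*(-61) = ((2 + 2*(-2*(6*0 - 3)*(154/3))**2 + 12*(-2*(6*0 - 3)*(154/3))) - 100)*(-61) = ((2 + 2*(-2*(0 - 3)*(154/3))**2 + 12*(-2*(0 - 3)*(154/3))) - 100)*(-61) = ((2 + 2*(-2*(-3)*(154/3))**2 + 12*(-2*(-3)*(154/3))) - 100)*(-61) = ((2 + 2*(6*(154/3))**2 + 12*(6*(154/3))) - 100)*(-61) = ((2 + 2*308**2 + 12*308) - 100)*(-61) = ((2 + 2*94864 + 3696) - 100)*(-61) = ((2 + 189728 + 3696) - 100)*(-61) = (193426 - 100)*(-61) = 193326*(-61) = -11792886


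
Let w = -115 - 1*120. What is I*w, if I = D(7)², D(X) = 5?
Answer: -5875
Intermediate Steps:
w = -235 (w = -115 - 120 = -235)
I = 25 (I = 5² = 25)
I*w = 25*(-235) = -5875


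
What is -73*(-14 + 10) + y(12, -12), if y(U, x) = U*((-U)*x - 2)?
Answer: 1996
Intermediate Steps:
y(U, x) = U*(-2 - U*x) (y(U, x) = U*(-U*x - 2) = U*(-2 - U*x))
-73*(-14 + 10) + y(12, -12) = -73*(-14 + 10) - 1*12*(2 + 12*(-12)) = -73*(-4) - 1*12*(2 - 144) = 292 - 1*12*(-142) = 292 + 1704 = 1996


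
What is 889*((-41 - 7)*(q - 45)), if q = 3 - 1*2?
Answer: 1877568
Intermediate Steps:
q = 1 (q = 3 - 2 = 1)
889*((-41 - 7)*(q - 45)) = 889*((-41 - 7)*(1 - 45)) = 889*(-48*(-44)) = 889*2112 = 1877568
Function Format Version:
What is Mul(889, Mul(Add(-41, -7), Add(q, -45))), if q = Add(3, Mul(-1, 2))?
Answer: 1877568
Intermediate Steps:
q = 1 (q = Add(3, -2) = 1)
Mul(889, Mul(Add(-41, -7), Add(q, -45))) = Mul(889, Mul(Add(-41, -7), Add(1, -45))) = Mul(889, Mul(-48, -44)) = Mul(889, 2112) = 1877568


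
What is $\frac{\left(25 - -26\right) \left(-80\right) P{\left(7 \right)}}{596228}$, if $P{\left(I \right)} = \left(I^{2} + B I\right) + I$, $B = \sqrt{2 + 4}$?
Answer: $- \frac{57120}{149057} - \frac{7140 \sqrt{6}}{149057} \approx -0.50054$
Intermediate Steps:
$B = \sqrt{6} \approx 2.4495$
$P{\left(I \right)} = I + I^{2} + I \sqrt{6}$ ($P{\left(I \right)} = \left(I^{2} + \sqrt{6} I\right) + I = \left(I^{2} + I \sqrt{6}\right) + I = I + I^{2} + I \sqrt{6}$)
$\frac{\left(25 - -26\right) \left(-80\right) P{\left(7 \right)}}{596228} = \frac{\left(25 - -26\right) \left(-80\right) 7 \left(1 + 7 + \sqrt{6}\right)}{596228} = \left(25 + 26\right) \left(-80\right) 7 \left(8 + \sqrt{6}\right) \frac{1}{596228} = 51 \left(-80\right) \left(56 + 7 \sqrt{6}\right) \frac{1}{596228} = - 4080 \left(56 + 7 \sqrt{6}\right) \frac{1}{596228} = \left(-228480 - 28560 \sqrt{6}\right) \frac{1}{596228} = - \frac{57120}{149057} - \frac{7140 \sqrt{6}}{149057}$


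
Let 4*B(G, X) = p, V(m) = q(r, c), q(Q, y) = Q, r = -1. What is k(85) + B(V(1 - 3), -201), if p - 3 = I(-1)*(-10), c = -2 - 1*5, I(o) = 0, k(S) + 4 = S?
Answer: 327/4 ≈ 81.750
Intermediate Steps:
k(S) = -4 + S
c = -7 (c = -2 - 5 = -7)
V(m) = -1
p = 3 (p = 3 + 0*(-10) = 3 + 0 = 3)
B(G, X) = ¾ (B(G, X) = (¼)*3 = ¾)
k(85) + B(V(1 - 3), -201) = (-4 + 85) + ¾ = 81 + ¾ = 327/4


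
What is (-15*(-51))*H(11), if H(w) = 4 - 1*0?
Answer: 3060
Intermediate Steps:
H(w) = 4 (H(w) = 4 + 0 = 4)
(-15*(-51))*H(11) = -15*(-51)*4 = 765*4 = 3060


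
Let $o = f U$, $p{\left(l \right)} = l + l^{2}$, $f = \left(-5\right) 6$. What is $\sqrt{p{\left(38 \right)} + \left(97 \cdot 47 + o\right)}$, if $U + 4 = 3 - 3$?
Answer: $\sqrt{6161} \approx 78.492$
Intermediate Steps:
$U = -4$ ($U = -4 + \left(3 - 3\right) = -4 + 0 = -4$)
$f = -30$
$o = 120$ ($o = \left(-30\right) \left(-4\right) = 120$)
$\sqrt{p{\left(38 \right)} + \left(97 \cdot 47 + o\right)} = \sqrt{38 \left(1 + 38\right) + \left(97 \cdot 47 + 120\right)} = \sqrt{38 \cdot 39 + \left(4559 + 120\right)} = \sqrt{1482 + 4679} = \sqrt{6161}$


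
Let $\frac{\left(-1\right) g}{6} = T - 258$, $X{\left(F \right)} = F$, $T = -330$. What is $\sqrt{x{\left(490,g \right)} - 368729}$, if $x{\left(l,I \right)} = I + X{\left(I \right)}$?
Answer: $i \sqrt{361673} \approx 601.39 i$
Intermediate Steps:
$g = 3528$ ($g = - 6 \left(-330 - 258\right) = \left(-6\right) \left(-588\right) = 3528$)
$x{\left(l,I \right)} = 2 I$ ($x{\left(l,I \right)} = I + I = 2 I$)
$\sqrt{x{\left(490,g \right)} - 368729} = \sqrt{2 \cdot 3528 - 368729} = \sqrt{7056 - 368729} = \sqrt{-361673} = i \sqrt{361673}$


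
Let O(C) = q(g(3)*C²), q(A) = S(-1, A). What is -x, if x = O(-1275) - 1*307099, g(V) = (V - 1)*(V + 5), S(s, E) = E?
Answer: -25702901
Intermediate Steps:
g(V) = (-1 + V)*(5 + V)
q(A) = A
O(C) = 16*C² (O(C) = (-5 + 3² + 4*3)*C² = (-5 + 9 + 12)*C² = 16*C²)
x = 25702901 (x = 16*(-1275)² - 1*307099 = 16*1625625 - 307099 = 26010000 - 307099 = 25702901)
-x = -1*25702901 = -25702901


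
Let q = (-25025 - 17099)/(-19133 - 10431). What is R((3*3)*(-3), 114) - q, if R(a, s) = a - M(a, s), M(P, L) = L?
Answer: -1052662/7391 ≈ -142.42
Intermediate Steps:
q = 10531/7391 (q = -42124/(-29564) = -42124*(-1/29564) = 10531/7391 ≈ 1.4248)
R(a, s) = a - s
R((3*3)*(-3), 114) - q = ((3*3)*(-3) - 1*114) - 1*10531/7391 = (9*(-3) - 114) - 10531/7391 = (-27 - 114) - 10531/7391 = -141 - 10531/7391 = -1052662/7391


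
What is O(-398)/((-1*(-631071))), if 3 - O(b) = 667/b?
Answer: 1861/251166258 ≈ 7.4094e-6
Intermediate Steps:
O(b) = 3 - 667/b
O(-398)/((-1*(-631071))) = (3 - 667/(-398))/((-1*(-631071))) = (3 - 667*(-1/398))/631071 = (3 + 667/398)*(1/631071) = (1861/398)*(1/631071) = 1861/251166258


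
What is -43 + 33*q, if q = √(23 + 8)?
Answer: -43 + 33*√31 ≈ 140.74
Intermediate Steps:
q = √31 ≈ 5.5678
-43 + 33*q = -43 + 33*√31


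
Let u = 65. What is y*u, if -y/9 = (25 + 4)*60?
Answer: -1017900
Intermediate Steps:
y = -15660 (y = -9*(25 + 4)*60 = -261*60 = -9*1740 = -15660)
y*u = -15660*65 = -1017900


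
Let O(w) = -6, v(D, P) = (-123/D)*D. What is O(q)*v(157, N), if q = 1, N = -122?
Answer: 738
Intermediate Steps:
v(D, P) = -123
O(q)*v(157, N) = -6*(-123) = 738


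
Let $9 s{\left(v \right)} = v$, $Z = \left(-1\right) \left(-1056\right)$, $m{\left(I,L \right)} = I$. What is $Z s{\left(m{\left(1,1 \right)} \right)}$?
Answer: $\frac{352}{3} \approx 117.33$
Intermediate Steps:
$Z = 1056$
$s{\left(v \right)} = \frac{v}{9}$
$Z s{\left(m{\left(1,1 \right)} \right)} = 1056 \cdot \frac{1}{9} \cdot 1 = 1056 \cdot \frac{1}{9} = \frac{352}{3}$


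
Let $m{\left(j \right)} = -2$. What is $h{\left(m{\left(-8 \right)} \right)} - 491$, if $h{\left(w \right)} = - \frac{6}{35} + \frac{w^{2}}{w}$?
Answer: $- \frac{17261}{35} \approx -493.17$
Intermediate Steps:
$h{\left(w \right)} = - \frac{6}{35} + w$ ($h{\left(w \right)} = \left(-6\right) \frac{1}{35} + w = - \frac{6}{35} + w$)
$h{\left(m{\left(-8 \right)} \right)} - 491 = \left(- \frac{6}{35} - 2\right) - 491 = - \frac{76}{35} - 491 = - \frac{17261}{35}$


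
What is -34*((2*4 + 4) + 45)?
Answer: -1938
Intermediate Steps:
-34*((2*4 + 4) + 45) = -34*((8 + 4) + 45) = -34*(12 + 45) = -34*57 = -1938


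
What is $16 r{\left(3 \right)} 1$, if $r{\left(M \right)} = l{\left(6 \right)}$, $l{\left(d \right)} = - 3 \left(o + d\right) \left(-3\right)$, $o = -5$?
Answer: $144$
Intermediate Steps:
$l{\left(d \right)} = -45 + 9 d$ ($l{\left(d \right)} = - 3 \left(-5 + d\right) \left(-3\right) = - 3 \left(15 - 3 d\right) = -45 + 9 d$)
$r{\left(M \right)} = 9$ ($r{\left(M \right)} = -45 + 9 \cdot 6 = -45 + 54 = 9$)
$16 r{\left(3 \right)} 1 = 16 \cdot 9 \cdot 1 = 144 \cdot 1 = 144$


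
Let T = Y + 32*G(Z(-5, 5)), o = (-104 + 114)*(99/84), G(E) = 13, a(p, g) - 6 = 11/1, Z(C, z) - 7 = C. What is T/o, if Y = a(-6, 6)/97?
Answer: 565166/16005 ≈ 35.312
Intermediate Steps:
Z(C, z) = 7 + C
a(p, g) = 17 (a(p, g) = 6 + 11/1 = 6 + 11*1 = 6 + 11 = 17)
o = 165/14 (o = 10*(99*(1/84)) = 10*(33/28) = 165/14 ≈ 11.786)
Y = 17/97 ≈ 0.17526
T = 40369/97 (T = 17/97 + 32*13 = 17/97 + 416 = 40369/97 ≈ 416.18)
T/o = 40369/(97*(165/14)) = (40369/97)*(14/165) = 565166/16005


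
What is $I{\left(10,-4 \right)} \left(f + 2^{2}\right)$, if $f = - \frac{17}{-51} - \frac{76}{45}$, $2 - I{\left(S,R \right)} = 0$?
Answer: $\frac{238}{45} \approx 5.2889$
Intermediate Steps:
$I{\left(S,R \right)} = 2$ ($I{\left(S,R \right)} = 2 - 0 = 2 + 0 = 2$)
$f = - \frac{61}{45}$ ($f = \left(-17\right) \left(- \frac{1}{51}\right) - \frac{76}{45} = \frac{1}{3} - \frac{76}{45} = - \frac{61}{45} \approx -1.3556$)
$I{\left(10,-4 \right)} \left(f + 2^{2}\right) = 2 \left(- \frac{61}{45} + 2^{2}\right) = 2 \left(- \frac{61}{45} + 4\right) = 2 \cdot \frac{119}{45} = \frac{238}{45}$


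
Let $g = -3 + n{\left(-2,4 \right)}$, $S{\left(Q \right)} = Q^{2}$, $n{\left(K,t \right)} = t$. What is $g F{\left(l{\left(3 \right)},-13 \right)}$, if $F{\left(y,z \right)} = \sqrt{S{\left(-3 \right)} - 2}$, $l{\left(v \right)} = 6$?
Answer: $\sqrt{7} \approx 2.6458$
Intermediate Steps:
$F{\left(y,z \right)} = \sqrt{7}$ ($F{\left(y,z \right)} = \sqrt{\left(-3\right)^{2} - 2} = \sqrt{9 - 2} = \sqrt{7}$)
$g = 1$ ($g = -3 + 4 = 1$)
$g F{\left(l{\left(3 \right)},-13 \right)} = 1 \sqrt{7} = \sqrt{7}$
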